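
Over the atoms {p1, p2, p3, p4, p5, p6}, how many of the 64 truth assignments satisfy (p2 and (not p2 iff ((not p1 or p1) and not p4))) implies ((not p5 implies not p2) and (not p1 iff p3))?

52

Initial set: {((p2 and (not p2 iff ((not p1 or p1) and not p4))) implies ((not p5 implies not p2) and (not p1 iff p3)))}.
((p2 and (not p2 iff ((not p1 or p1) and not p4))) implies ((not p5 implies not p2) and (not p1 iff p3))): β-rule — branch into not (p2 and (not p2 iff ((not p1 or p1) and not p4)))  //  ((not p5 implies not p2) and (not p1 iff p3)).
  branch 1 (add not (p2 and (not p2 iff ((not p1 or p1) and not p4)))):
    not (p2 and (not p2 iff ((not p1 or p1) and not p4))): β-rule — branch into not p2  //  not (not p2 iff ((not p1 or p1) and not p4)).
      branch 1.1 (add not p2):
        ○ open, literals {p2=false}.
      branch 1.2 (add not (not p2 iff ((not p1 or p1) and not p4))):
        not (not p2 iff ((not p1 or p1) and not p4)): β-rule — branch into not p2, not ((not p1 or p1) and not p4)  //  not not p2, ((not p1 or p1) and not p4).
          branch 1.2.1 (add not p2, not ((not p1 or p1) and not p4)):
            not ((not p1 or p1) and not p4): β-rule — branch into not (not p1 or p1)  //  not not p4.
              branch 1.2.1.1 (add not (not p1 or p1)):
                not (not p1 or p1): α-rule — add not not p1, not p1.
                × closes — contains both p1 and not p1.
              branch 1.2.1.2 (add not not p4):
                ○ open, literals {p2=false, p4=true}.
          branch 1.2.2 (add not not p2, ((not p1 or p1) and not p4)):
            ((not p1 or p1) and not p4): α-rule — add (not p1 or p1), not p4.
            (not p1 or p1): β-rule — branch into not p1  //  p1.
              branch 1.2.2.1 (add not p1):
                ○ open, literals {p1=false, p2=true, p4=false}.
              branch 1.2.2.2 (add p1):
                ○ open, literals {p1=true, p2=true, p4=false}.
  branch 2 (add ((not p5 implies not p2) and (not p1 iff p3))):
    ((not p5 implies not p2) and (not p1 iff p3)): α-rule — add (not p5 implies not p2), (not p1 iff p3).
    (not p5 implies not p2): β-rule — branch into not not p5  //  not p2.
      branch 2.1 (add not not p5):
        (not p1 iff p3): β-rule — branch into not p1, p3  //  not not p1, not p3.
          branch 2.1.1 (add not p1, p3):
            ○ open, literals {p1=false, p3=true, p5=true}.
          branch 2.1.2 (add not not p1, not p3):
            ○ open, literals {p1=true, p3=false, p5=true}.
      branch 2.2 (add not p2):
        (not p1 iff p3): β-rule — branch into not p1, p3  //  not not p1, not p3.
          branch 2.2.1 (add not p1, p3):
            ○ open, literals {p1=false, p2=false, p3=true}.
          branch 2.2.2 (add not not p1, not p3):
            ○ open, literals {p1=true, p2=false, p3=false}.
1 branch closed, 8 open.
Each open branch fixes some atoms; the unmentioned ones are free. Counting distinct full assignments: branch {p2=false} (p1, p3, p4, p5, p6) contributes 32 new; branch {p2=false, p4=true} (p1, p3, p5, p6) contributes 0 new; branch {p1=false, p2=true, p4=false} (p3, p5, p6) contributes 8 new; branch {p1=true, p2=true, p4=false} (p3, p5, p6) contributes 8 new; branch {p1=false, p3=true, p5=true} (p2, p4, p6) contributes 2 new; branch {p1=true, p3=false, p5=true} (p2, p4, p6) contributes 2 new; branch {p1=false, p2=false, p3=true} (p4, p5, p6) contributes 0 new; branch {p1=true, p2=false, p3=false} (p4, p5, p6) contributes 0 new. Total: 52.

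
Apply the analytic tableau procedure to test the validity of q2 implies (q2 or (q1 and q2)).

Assume the negation and expand:
Initial set: {not (q2 implies (q2 or (q1 and q2)))}.
not (q2 implies (q2 or (q1 and q2))): α-rule — add q2, not (q2 or (q1 and q2)).
not (q2 or (q1 and q2)): α-rule — add not q2, not (q1 and q2).
× closes — contains both q2 and not q2.
All 1 branch closes.
Every branch closed, so the negation is unsatisfiable and the formula is valid.

Valid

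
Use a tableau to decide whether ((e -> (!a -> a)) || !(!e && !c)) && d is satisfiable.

Satisfiable

Initial set: {(((e -> (!a -> a)) || !(!e && !c)) && d)}.
(((e -> (!a -> a)) || !(!e && !c)) && d): α-rule — add ((e -> (!a -> a)) || !(!e && !c)), d.
((e -> (!a -> a)) || !(!e && !c)): β-rule — branch into (e -> (!a -> a))  //  !(!e && !c).
  branch 1 (add (e -> (!a -> a))):
    (e -> (!a -> a)): β-rule — branch into !e  //  (!a -> a).
      branch 1.1 (add !e):
        ○ open, literals {d=1, e=0}.
      branch 1.2 (add (!a -> a)):
        (!a -> a): β-rule — branch into !!a  //  a.
          branch 1.2.1 (add !!a):
            ○ open, literals {a=1, d=1}.
          branch 1.2.2 (add a):
            ○ open, literals {a=1, d=1}.
  branch 2 (add !(!e && !c)):
    !(!e && !c): β-rule — branch into !!e  //  !!c.
      branch 2.1 (add !!e):
        ○ open, literals {d=1, e=1}.
      branch 2.2 (add !!c):
        ○ open, literals {c=1, d=1}.
0 branches closed, 5 open.
An open branch gives a satisfying assignment: d=1, e=0.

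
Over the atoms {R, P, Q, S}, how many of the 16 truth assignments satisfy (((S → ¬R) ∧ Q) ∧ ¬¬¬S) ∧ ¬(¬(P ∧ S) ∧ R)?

Initial set: {((((S → ¬R) ∧ Q) ∧ ¬¬¬S) ∧ ¬(¬(P ∧ S) ∧ R))}.
((((S → ¬R) ∧ Q) ∧ ¬¬¬S) ∧ ¬(¬(P ∧ S) ∧ R)): α-rule — add (((S → ¬R) ∧ Q) ∧ ¬¬¬S), ¬(¬(P ∧ S) ∧ R).
(((S → ¬R) ∧ Q) ∧ ¬¬¬S): α-rule — add ((S → ¬R) ∧ Q), ¬¬¬S.
((S → ¬R) ∧ Q): α-rule — add (S → ¬R), Q.
¬¬¬S: drop double negation, giving ¬S.
¬(¬(P ∧ S) ∧ R): β-rule — branch into ¬¬(P ∧ S)  //  ¬R.
  branch 1 (add ¬¬(P ∧ S)):
    ¬¬(P ∧ S): α-rule — add P, S.
    × closes — contains both S and ¬S.
  branch 2 (add ¬R):
    (S → ¬R): β-rule — branch into ¬S  //  ¬R.
      branch 2.1 (add ¬S):
        ○ open, literals {Q=true, R=false, S=false}.
      branch 2.2 (add ¬R):
        ○ open, literals {Q=true, R=false, S=false}.
1 branch closed, 2 open.
Each open branch fixes some atoms; the unmentioned ones are free. Counting distinct full assignments: branch {Q=true, R=false, S=false} (P) contributes 2 new; branch {Q=true, R=false, S=false} (P) contributes 0 new. Total: 2.

2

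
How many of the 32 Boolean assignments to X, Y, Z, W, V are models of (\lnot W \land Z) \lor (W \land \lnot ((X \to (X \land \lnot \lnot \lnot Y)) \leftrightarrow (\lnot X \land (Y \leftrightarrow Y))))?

Initial set: {((\lnot W \land Z) \lor (W \land \lnot ((X \to (X \land \lnot \lnot \lnot Y)) \leftrightarrow (\lnot X \land (Y \leftrightarrow Y)))))}.
((\lnot W \land Z) \lor (W \land \lnot ((X \to (X \land \lnot \lnot \lnot Y)) \leftrightarrow (\lnot X \land (Y \leftrightarrow Y))))): β-rule — branch into (\lnot W \land Z)  //  (W \land \lnot ((X \to (X \land \lnot \lnot \lnot Y)) \leftrightarrow (\lnot X \land (Y \leftrightarrow Y)))).
  branch 1 (add (\lnot W \land Z)):
    (\lnot W \land Z): α-rule — add \lnot W, Z.
    ○ open, literals {W=0, Z=1}.
  branch 2 (add (W \land \lnot ((X \to (X \land \lnot \lnot \lnot Y)) \leftrightarrow (\lnot X \land (Y \leftrightarrow Y))))):
    (W \land \lnot ((X \to (X \land \lnot \lnot \lnot Y)) \leftrightarrow (\lnot X \land (Y \leftrightarrow Y)))): α-rule — add W, \lnot ((X \to (X \land \lnot \lnot \lnot Y)) \leftrightarrow (\lnot X \land (Y \leftrightarrow Y))).
    \lnot ((X \to (X \land \lnot \lnot \lnot Y)) \leftrightarrow (\lnot X \land (Y \leftrightarrow Y))): β-rule — branch into (X \to (X \land \lnot \lnot \lnot Y)), \lnot (\lnot X \land (Y \leftrightarrow Y))  //  \lnot (X \to (X \land \lnot \lnot \lnot Y)), (\lnot X \land (Y \leftrightarrow Y)).
      branch 2.1 (add (X \to (X \land \lnot \lnot \lnot Y)), \lnot (\lnot X \land (Y \leftrightarrow Y))):
        (X \to (X \land \lnot \lnot \lnot Y)): β-rule — branch into \lnot X  //  (X \land \lnot \lnot \lnot Y).
          branch 2.1.1 (add \lnot X):
            \lnot (\lnot X \land (Y \leftrightarrow Y)): β-rule — branch into \lnot \lnot X  //  \lnot (Y \leftrightarrow Y).
              branch 2.1.1.1 (add \lnot \lnot X):
                × closes — contains both X and \lnot X.
              branch 2.1.1.2 (add \lnot (Y \leftrightarrow Y)):
                \lnot (Y \leftrightarrow Y): β-rule — branch into Y, \lnot Y  //  \lnot Y, Y.
                  branch 2.1.1.2.1 (add Y, \lnot Y):
                    × closes — contains both Y and \lnot Y.
                  branch 2.1.1.2.2 (add \lnot Y, Y):
                    × closes — contains both Y and \lnot Y.
          branch 2.1.2 (add (X \land \lnot \lnot \lnot Y)):
            (X \land \lnot \lnot \lnot Y): α-rule — add X, \lnot \lnot \lnot Y.
            \lnot \lnot \lnot Y: drop double negation, giving \lnot Y.
            \lnot (\lnot X \land (Y \leftrightarrow Y)): β-rule — branch into \lnot \lnot X  //  \lnot (Y \leftrightarrow Y).
              branch 2.1.2.1 (add \lnot \lnot X):
                ○ open, literals {W=1, X=1, Y=0}.
              branch 2.1.2.2 (add \lnot (Y \leftrightarrow Y)):
                \lnot (Y \leftrightarrow Y): β-rule — branch into Y, \lnot Y  //  \lnot Y, Y.
                  branch 2.1.2.2.1 (add Y, \lnot Y):
                    × closes — contains both Y and \lnot Y.
                  branch 2.1.2.2.2 (add \lnot Y, Y):
                    × closes — contains both Y and \lnot Y.
      branch 2.2 (add \lnot (X \to (X \land \lnot \lnot \lnot Y)), (\lnot X \land (Y \leftrightarrow Y))):
        \lnot (X \to (X \land \lnot \lnot \lnot Y)): α-rule — add X, \lnot (X \land \lnot \lnot \lnot Y).
        (\lnot X \land (Y \leftrightarrow Y)): α-rule — add \lnot X, (Y \leftrightarrow Y).
        × closes — contains both X and \lnot X.
6 branches closed, 2 open.
Each open branch fixes some atoms; the unmentioned ones are free. Counting distinct full assignments: branch {W=0, Z=1} (X, Y, V) contributes 8 new; branch {W=1, X=1, Y=0} (Z, V) contributes 4 new. Total: 12.

12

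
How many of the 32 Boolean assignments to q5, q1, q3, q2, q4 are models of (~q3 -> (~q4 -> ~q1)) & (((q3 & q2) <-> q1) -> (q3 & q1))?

16

Initial set: {((~q3 -> (~q4 -> ~q1)) & (((q3 & q2) <-> q1) -> (q3 & q1)))}.
((~q3 -> (~q4 -> ~q1)) & (((q3 & q2) <-> q1) -> (q3 & q1))): α-rule — add (~q3 -> (~q4 -> ~q1)), (((q3 & q2) <-> q1) -> (q3 & q1)).
(~q3 -> (~q4 -> ~q1)): β-rule — branch into ~~q3  //  (~q4 -> ~q1).
  branch 1 (add ~~q3):
    (((q3 & q2) <-> q1) -> (q3 & q1)): β-rule — branch into ~((q3 & q2) <-> q1)  //  (q3 & q1).
      branch 1.1 (add ~((q3 & q2) <-> q1)):
        ~((q3 & q2) <-> q1): β-rule — branch into (q3 & q2), ~q1  //  ~(q3 & q2), q1.
          branch 1.1.1 (add (q3 & q2), ~q1):
            (q3 & q2): α-rule — add q3, q2.
            ○ open, literals {q1=0, q2=1, q3=1}.
          branch 1.1.2 (add ~(q3 & q2), q1):
            ~(q3 & q2): β-rule — branch into ~q3  //  ~q2.
              branch 1.1.2.1 (add ~q3):
                × closes — contains both q3 and ~q3.
              branch 1.1.2.2 (add ~q2):
                ○ open, literals {q1=1, q2=0, q3=1}.
      branch 1.2 (add (q3 & q1)):
        (q3 & q1): α-rule — add q3, q1.
        ○ open, literals {q1=1, q3=1}.
  branch 2 (add (~q4 -> ~q1)):
    (((q3 & q2) <-> q1) -> (q3 & q1)): β-rule — branch into ~((q3 & q2) <-> q1)  //  (q3 & q1).
      branch 2.1 (add ~((q3 & q2) <-> q1)):
        (~q4 -> ~q1): β-rule — branch into ~~q4  //  ~q1.
          branch 2.1.1 (add ~~q4):
            ~((q3 & q2) <-> q1): β-rule — branch into (q3 & q2), ~q1  //  ~(q3 & q2), q1.
              branch 2.1.1.1 (add (q3 & q2), ~q1):
                (q3 & q2): α-rule — add q3, q2.
                ○ open, literals {q1=0, q2=1, q3=1, q4=1}.
              branch 2.1.1.2 (add ~(q3 & q2), q1):
                ~(q3 & q2): β-rule — branch into ~q3  //  ~q2.
                  branch 2.1.1.2.1 (add ~q3):
                    ○ open, literals {q1=1, q3=0, q4=1}.
                  branch 2.1.1.2.2 (add ~q2):
                    ○ open, literals {q1=1, q2=0, q4=1}.
          branch 2.1.2 (add ~q1):
            ~((q3 & q2) <-> q1): β-rule — branch into (q3 & q2), ~q1  //  ~(q3 & q2), q1.
              branch 2.1.2.1 (add (q3 & q2), ~q1):
                (q3 & q2): α-rule — add q3, q2.
                ○ open, literals {q1=0, q2=1, q3=1}.
              branch 2.1.2.2 (add ~(q3 & q2), q1):
                × closes — contains both q1 and ~q1.
      branch 2.2 (add (q3 & q1)):
        (q3 & q1): α-rule — add q3, q1.
        (~q4 -> ~q1): β-rule — branch into ~~q4  //  ~q1.
          branch 2.2.1 (add ~~q4):
            ○ open, literals {q1=1, q3=1, q4=1}.
          branch 2.2.2 (add ~q1):
            × closes — contains both q1 and ~q1.
3 branches closed, 8 open.
Each open branch fixes some atoms; the unmentioned ones are free. Counting distinct full assignments: branch {q1=0, q2=1, q3=1} (q5, q4) contributes 4 new; branch {q1=1, q2=0, q3=1} (q5, q4) contributes 4 new; branch {q1=1, q3=1} (q5, q2, q4) contributes 4 new; branch {q1=0, q2=1, q3=1, q4=1} (q5) contributes 0 new; branch {q1=1, q3=0, q4=1} (q5, q2) contributes 4 new; branch {q1=1, q2=0, q4=1} (q5, q3) contributes 0 new; branch {q1=0, q2=1, q3=1} (q5, q4) contributes 0 new; branch {q1=1, q3=1, q4=1} (q5, q2) contributes 0 new. Total: 16.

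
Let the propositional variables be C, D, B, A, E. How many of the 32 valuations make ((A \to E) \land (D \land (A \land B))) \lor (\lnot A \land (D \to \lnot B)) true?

Initial set: {T (((A \to E) \land (D \land (A \land B))) \lor (\lnot A \land (D \to \lnot B)))}.
T (((A \to E) \land (D \land (A \land B))) \lor (\lnot A \land (D \to \lnot B))): β-rule — branch into T ((A \to E) \land (D \land (A \land B)))  //  T (\lnot A \land (D \to \lnot B)).
  branch 1 (add T ((A \to E) \land (D \land (A \land B)))):
    T ((A \to E) \land (D \land (A \land B))): α-rule — add T (A \to E), T (D \land (A \land B)).
    T (D \land (A \land B)): α-rule — add T D, T (A \land B).
    T (A \land B): α-rule — add T A, T B.
    T (A \to E): β-rule — branch into F A  //  T E.
      branch 1.1 (add F A):
        × closes — contains both A and \lnot A.
      branch 1.2 (add T E):
        ○ open, literals {A=T, B=T, D=T, E=T}.
  branch 2 (add T (\lnot A \land (D \to \lnot B))):
    T (\lnot A \land (D \to \lnot B)): α-rule — add T \lnot A, T (D \to \lnot B).
    T (D \to \lnot B): β-rule — branch into F D  //  T \lnot B.
      branch 2.1 (add F D):
        ○ open, literals {A=F, D=F}.
      branch 2.2 (add T \lnot B):
        ○ open, literals {A=F, B=F}.
1 branch closed, 3 open.
Each open branch fixes some atoms; the unmentioned ones are free. Counting distinct full assignments: branch {A=T, B=T, D=T, E=T} (C) contributes 2 new; branch {A=F, D=F} (C, B, E) contributes 8 new; branch {A=F, B=F} (C, D, E) contributes 4 new. Total: 14.

14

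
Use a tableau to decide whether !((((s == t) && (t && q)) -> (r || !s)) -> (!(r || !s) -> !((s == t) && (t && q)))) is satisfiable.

Unsatisfiable

Initial set: {!((((s == t) && (t && q)) -> (r || !s)) -> (!(r || !s) -> !((s == t) && (t && q))))}.
!((((s == t) && (t && q)) -> (r || !s)) -> (!(r || !s) -> !((s == t) && (t && q)))): α-rule — add (((s == t) && (t && q)) -> (r || !s)), !(!(r || !s) -> !((s == t) && (t && q))).
!(!(r || !s) -> !((s == t) && (t && q))): α-rule — add !(r || !s), !!((s == t) && (t && q)).
!(r || !s): α-rule — add !r, !!s.
!!((s == t) && (t && q)): α-rule — add (s == t), (t && q).
(t && q): α-rule — add t, q.
(((s == t) && (t && q)) -> (r || !s)): β-rule — branch into !((s == t) && (t && q))  //  (r || !s).
  branch 1 (add !((s == t) && (t && q))):
    (s == t): β-rule — branch into s, t  //  !s, !t.
      branch 1.1 (add s, t):
        !((s == t) && (t && q)): β-rule — branch into !(s == t)  //  !(t && q).
          branch 1.1.1 (add !(s == t)):
            !(s == t): β-rule — branch into s, !t  //  !s, t.
              branch 1.1.1.1 (add s, !t):
                × closes — contains both t and !t.
              branch 1.1.1.2 (add !s, t):
                × closes — contains both s and !s.
          branch 1.1.2 (add !(t && q)):
            !(t && q): β-rule — branch into !t  //  !q.
              branch 1.1.2.1 (add !t):
                × closes — contains both t and !t.
              branch 1.1.2.2 (add !q):
                × closes — contains both q and !q.
      branch 1.2 (add !s, !t):
        × closes — contains both s and !s.
  branch 2 (add (r || !s)):
    (s == t): β-rule — branch into s, t  //  !s, !t.
      branch 2.1 (add s, t):
        (r || !s): β-rule — branch into r  //  !s.
          branch 2.1.1 (add r):
            × closes — contains both r and !r.
          branch 2.1.2 (add !s):
            × closes — contains both s and !s.
      branch 2.2 (add !s, !t):
        × closes — contains both s and !s.
All 8 branches close.
Every branch closed; the formula is unsatisfiable.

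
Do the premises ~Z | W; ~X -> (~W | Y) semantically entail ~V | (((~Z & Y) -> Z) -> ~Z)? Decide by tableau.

No

Initial set: {(~Z | W); (~X -> (~W | Y)); ~(~V | (((~Z & Y) -> Z) -> ~Z))}.
~(~V | (((~Z & Y) -> Z) -> ~Z)): α-rule — add ~~V, ~(((~Z & Y) -> Z) -> ~Z).
~(((~Z & Y) -> Z) -> ~Z): α-rule — add ((~Z & Y) -> Z), ~~Z.
(~Z | W): β-rule — branch into ~Z  //  W.
  branch 1 (add ~Z):
    × closes — contains both Z and ~Z.
  branch 2 (add W):
    (~X -> (~W | Y)): β-rule — branch into ~~X  //  (~W | Y).
      branch 2.1 (add ~~X):
        ((~Z & Y) -> Z): β-rule — branch into ~(~Z & Y)  //  Z.
          branch 2.1.1 (add ~(~Z & Y)):
            ~(~Z & Y): β-rule — branch into ~~Z  //  ~Y.
              branch 2.1.1.1 (add ~~Z):
                ○ open, literals {V=T, W=T, X=T, Z=T}.
              branch 2.1.1.2 (add ~Y):
                ○ open, literals {V=T, W=T, X=T, Y=F, Z=T}.
          branch 2.1.2 (add Z):
            ○ open, literals {V=T, W=T, X=T, Z=T}.
      branch 2.2 (add (~W | Y)):
        ((~Z & Y) -> Z): β-rule — branch into ~(~Z & Y)  //  Z.
          branch 2.2.1 (add ~(~Z & Y)):
            (~W | Y): β-rule — branch into ~W  //  Y.
              branch 2.2.1.1 (add ~W):
                × closes — contains both W and ~W.
              branch 2.2.1.2 (add Y):
                ~(~Z & Y): β-rule — branch into ~~Z  //  ~Y.
                  branch 2.2.1.2.1 (add ~~Z):
                    ○ open, literals {V=T, W=T, Y=T, Z=T}.
                  branch 2.2.1.2.2 (add ~Y):
                    × closes — contains both Y and ~Y.
          branch 2.2.2 (add Z):
            (~W | Y): β-rule — branch into ~W  //  Y.
              branch 2.2.2.1 (add ~W):
                × closes — contains both W and ~W.
              branch 2.2.2.2 (add Y):
                ○ open, literals {V=T, W=T, Y=T, Z=T}.
4 branches closed, 5 open.
An open branch gives a countermodel: V=T, W=T, X=T, Z=T (unmentioned atoms arbitrary); the premises hold there but the conclusion fails.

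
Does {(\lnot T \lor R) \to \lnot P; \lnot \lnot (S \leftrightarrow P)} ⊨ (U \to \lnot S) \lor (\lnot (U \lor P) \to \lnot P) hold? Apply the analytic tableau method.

Yes

Initial set: {((\lnot T \lor R) \to \lnot P); \lnot \lnot (S \leftrightarrow P); \lnot ((U \to \lnot S) \lor (\lnot (U \lor P) \to \lnot P))}.
\lnot \lnot (S \leftrightarrow P): drop double negation, giving (S \leftrightarrow P).
\lnot ((U \to \lnot S) \lor (\lnot (U \lor P) \to \lnot P)): α-rule — add \lnot (U \to \lnot S), \lnot (\lnot (U \lor P) \to \lnot P).
\lnot (U \to \lnot S): α-rule — add U, \lnot \lnot S.
\lnot (\lnot (U \lor P) \to \lnot P): α-rule — add \lnot (U \lor P), \lnot \lnot P.
\lnot (U \lor P): α-rule — add \lnot U, \lnot P.
× closes — contains both U and \lnot U.
All 1 branch closes.
Every branch closed, so the premises entail the conclusion.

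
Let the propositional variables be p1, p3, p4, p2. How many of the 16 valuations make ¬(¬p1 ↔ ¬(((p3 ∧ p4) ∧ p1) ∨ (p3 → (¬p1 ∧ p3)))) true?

Initial set: {¬(¬p1 ↔ ¬(((p3 ∧ p4) ∧ p1) ∨ (p3 → (¬p1 ∧ p3))))}.
¬(¬p1 ↔ ¬(((p3 ∧ p4) ∧ p1) ∨ (p3 → (¬p1 ∧ p3)))): β-rule — branch into ¬p1, ¬¬(((p3 ∧ p4) ∧ p1) ∨ (p3 → (¬p1 ∧ p3)))  //  ¬¬p1, ¬(((p3 ∧ p4) ∧ p1) ∨ (p3 → (¬p1 ∧ p3))).
  branch 1 (add ¬p1, ¬¬(((p3 ∧ p4) ∧ p1) ∨ (p3 → (¬p1 ∧ p3)))):
    ¬¬(((p3 ∧ p4) ∧ p1) ∨ (p3 → (¬p1 ∧ p3))): β-rule — branch into ((p3 ∧ p4) ∧ p1)  //  (p3 → (¬p1 ∧ p3)).
      branch 1.1 (add ((p3 ∧ p4) ∧ p1)):
        ((p3 ∧ p4) ∧ p1): α-rule — add (p3 ∧ p4), p1.
        × closes — contains both p1 and ¬p1.
      branch 1.2 (add (p3 → (¬p1 ∧ p3))):
        (p3 → (¬p1 ∧ p3)): β-rule — branch into ¬p3  //  (¬p1 ∧ p3).
          branch 1.2.1 (add ¬p3):
            ○ open, literals {p1=false, p3=false}.
          branch 1.2.2 (add (¬p1 ∧ p3)):
            (¬p1 ∧ p3): α-rule — add ¬p1, p3.
            ○ open, literals {p1=false, p3=true}.
  branch 2 (add ¬¬p1, ¬(((p3 ∧ p4) ∧ p1) ∨ (p3 → (¬p1 ∧ p3)))):
    ¬(((p3 ∧ p4) ∧ p1) ∨ (p3 → (¬p1 ∧ p3))): α-rule — add ¬((p3 ∧ p4) ∧ p1), ¬(p3 → (¬p1 ∧ p3)).
    ¬(p3 → (¬p1 ∧ p3)): α-rule — add p3, ¬(¬p1 ∧ p3).
    ¬((p3 ∧ p4) ∧ p1): β-rule — branch into ¬(p3 ∧ p4)  //  ¬p1.
      branch 2.1 (add ¬(p3 ∧ p4)):
        ¬(¬p1 ∧ p3): β-rule — branch into ¬¬p1  //  ¬p3.
          branch 2.1.1 (add ¬¬p1):
            ¬(p3 ∧ p4): β-rule — branch into ¬p3  //  ¬p4.
              branch 2.1.1.1 (add ¬p3):
                × closes — contains both p3 and ¬p3.
              branch 2.1.1.2 (add ¬p4):
                ○ open, literals {p1=true, p3=true, p4=false}.
          branch 2.1.2 (add ¬p3):
            × closes — contains both p3 and ¬p3.
      branch 2.2 (add ¬p1):
        × closes — contains both p1 and ¬p1.
4 branches closed, 3 open.
Each open branch fixes some atoms; the unmentioned ones are free. Counting distinct full assignments: branch {p1=false, p3=false} (p4, p2) contributes 4 new; branch {p1=false, p3=true} (p4, p2) contributes 4 new; branch {p1=true, p3=true, p4=false} (p2) contributes 2 new. Total: 10.

10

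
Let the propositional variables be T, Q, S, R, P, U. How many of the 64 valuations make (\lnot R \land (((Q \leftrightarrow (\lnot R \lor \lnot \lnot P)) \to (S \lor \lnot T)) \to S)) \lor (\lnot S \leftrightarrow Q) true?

40

Initial set: {T ((\lnot R \land (((Q \leftrightarrow (\lnot R \lor \lnot \lnot P)) \to (S \lor \lnot T)) \to S)) \lor (\lnot S \leftrightarrow Q))}.
T ((\lnot R \land (((Q \leftrightarrow (\lnot R \lor \lnot \lnot P)) \to (S \lor \lnot T)) \to S)) \lor (\lnot S \leftrightarrow Q)): β-rule — branch into T (\lnot R \land (((Q \leftrightarrow (\lnot R \lor \lnot \lnot P)) \to (S \lor \lnot T)) \to S))  //  T (\lnot S \leftrightarrow Q).
  branch 1 (add T (\lnot R \land (((Q \leftrightarrow (\lnot R \lor \lnot \lnot P)) \to (S \lor \lnot T)) \to S))):
    T (\lnot R \land (((Q \leftrightarrow (\lnot R \lor \lnot \lnot P)) \to (S \lor \lnot T)) \to S)): α-rule — add T \lnot R, T (((Q \leftrightarrow (\lnot R \lor \lnot \lnot P)) \to (S \lor \lnot T)) \to S).
    T (((Q \leftrightarrow (\lnot R \lor \lnot \lnot P)) \to (S \lor \lnot T)) \to S): β-rule — branch into F ((Q \leftrightarrow (\lnot R \lor \lnot \lnot P)) \to (S \lor \lnot T))  //  T S.
      branch 1.1 (add F ((Q \leftrightarrow (\lnot R \lor \lnot \lnot P)) \to (S \lor \lnot T))):
        F ((Q \leftrightarrow (\lnot R \lor \lnot \lnot P)) \to (S \lor \lnot T)): α-rule — add T (Q \leftrightarrow (\lnot R \lor \lnot \lnot P)), F (S \lor \lnot T).
        F (S \lor \lnot T): α-rule — add F S, F \lnot T.
        T (Q \leftrightarrow (\lnot R \lor \lnot \lnot P)): β-rule — branch into T Q, T (\lnot R \lor \lnot \lnot P)  //  F Q, F (\lnot R \lor \lnot \lnot P).
          branch 1.1.1 (add T Q, T (\lnot R \lor \lnot \lnot P)):
            T (\lnot R \lor \lnot \lnot P): β-rule — branch into T \lnot R  //  T \lnot \lnot P.
              branch 1.1.1.1 (add T \lnot R):
                ○ open, literals {Q=true, R=false, S=false, T=true}.
              branch 1.1.1.2 (add T \lnot \lnot P):
                T \lnot \lnot P: drop double negation, giving T P.
                ○ open, literals {P=true, Q=true, R=false, S=false, T=true}.
          branch 1.1.2 (add F Q, F (\lnot R \lor \lnot \lnot P)):
            F (\lnot R \lor \lnot \lnot P): α-rule — add F \lnot R, F \lnot \lnot P.
            × closes — contains both R and \lnot R.
      branch 1.2 (add T S):
        ○ open, literals {R=false, S=true}.
  branch 2 (add T (\lnot S \leftrightarrow Q)):
    T (\lnot S \leftrightarrow Q): β-rule — branch into T \lnot S, T Q  //  F \lnot S, F Q.
      branch 2.1 (add T \lnot S, T Q):
        ○ open, literals {Q=true, S=false}.
      branch 2.2 (add F \lnot S, F Q):
        ○ open, literals {Q=false, S=true}.
1 branch closed, 5 open.
Each open branch fixes some atoms; the unmentioned ones are free. Counting distinct full assignments: branch {Q=true, R=false, S=false, T=true} (P, U) contributes 4 new; branch {P=true, Q=true, R=false, S=false, T=true} (U) contributes 0 new; branch {R=false, S=true} (T, Q, P, U) contributes 16 new; branch {Q=true, S=false} (T, R, P, U) contributes 12 new; branch {Q=false, S=true} (T, R, P, U) contributes 8 new. Total: 40.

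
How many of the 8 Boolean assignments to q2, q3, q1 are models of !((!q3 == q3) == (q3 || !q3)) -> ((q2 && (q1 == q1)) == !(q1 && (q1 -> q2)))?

Initial set: {T (!((!q3 == q3) == (q3 || !q3)) -> ((q2 && (q1 == q1)) == !(q1 && (q1 -> q2))))}.
T (!((!q3 == q3) == (q3 || !q3)) -> ((q2 && (q1 == q1)) == !(q1 && (q1 -> q2)))): β-rule — branch into F !((!q3 == q3) == (q3 || !q3))  //  T ((q2 && (q1 == q1)) == !(q1 && (q1 -> q2))).
  branch 1 (add F !((!q3 == q3) == (q3 || !q3))):
    F !((!q3 == q3) == (q3 || !q3)): β-rule — branch into T (!q3 == q3), T (q3 || !q3)  //  F (!q3 == q3), F (q3 || !q3).
      branch 1.1 (add T (!q3 == q3), T (q3 || !q3)):
        T (!q3 == q3): β-rule — branch into T !q3, T q3  //  F !q3, F q3.
          branch 1.1.1 (add T !q3, T q3):
            × closes — contains both q3 and !q3.
          branch 1.1.2 (add F !q3, F q3):
            × closes — contains both q3 and !q3.
      branch 1.2 (add F (!q3 == q3), F (q3 || !q3)):
        F (q3 || !q3): α-rule — add F q3, F !q3.
        × closes — contains both q3 and !q3.
  branch 2 (add T ((q2 && (q1 == q1)) == !(q1 && (q1 -> q2)))):
    T ((q2 && (q1 == q1)) == !(q1 && (q1 -> q2))): β-rule — branch into T (q2 && (q1 == q1)), T !(q1 && (q1 -> q2))  //  F (q2 && (q1 == q1)), F !(q1 && (q1 -> q2)).
      branch 2.1 (add T (q2 && (q1 == q1)), T !(q1 && (q1 -> q2))):
        T (q2 && (q1 == q1)): α-rule — add T q2, T (q1 == q1).
        T !(q1 && (q1 -> q2)): β-rule — branch into F q1  //  F (q1 -> q2).
          branch 2.1.1 (add F q1):
            T (q1 == q1): β-rule — branch into T q1, T q1  //  F q1, F q1.
              branch 2.1.1.1 (add T q1, T q1):
                × closes — contains both q1 and !q1.
              branch 2.1.1.2 (add F q1, F q1):
                ○ open, literals {q1=0, q2=1}.
          branch 2.1.2 (add F (q1 -> q2)):
            F (q1 -> q2): α-rule — add T q1, F q2.
            × closes — contains both q2 and !q2.
      branch 2.2 (add F (q2 && (q1 == q1)), F !(q1 && (q1 -> q2))):
        F !(q1 && (q1 -> q2)): α-rule — add T q1, T (q1 -> q2).
        F (q2 && (q1 == q1)): β-rule — branch into F q2  //  F (q1 == q1).
          branch 2.2.1 (add F q2):
            T (q1 -> q2): β-rule — branch into F q1  //  T q2.
              branch 2.2.1.1 (add F q1):
                × closes — contains both q1 and !q1.
              branch 2.2.1.2 (add T q2):
                × closes — contains both q2 and !q2.
          branch 2.2.2 (add F (q1 == q1)):
            T (q1 -> q2): β-rule — branch into F q1  //  T q2.
              branch 2.2.2.1 (add F q1):
                × closes — contains both q1 and !q1.
              branch 2.2.2.2 (add T q2):
                F (q1 == q1): β-rule — branch into T q1, F q1  //  F q1, T q1.
                  branch 2.2.2.2.1 (add T q1, F q1):
                    × closes — contains both q1 and !q1.
                  branch 2.2.2.2.2 (add F q1, T q1):
                    × closes — contains both q1 and !q1.
10 branches closed, 1 open.
Each open branch fixes some atoms; the unmentioned ones are free. Counting distinct full assignments: branch {q1=0, q2=1} (q3) contributes 2 new. Total: 2.

2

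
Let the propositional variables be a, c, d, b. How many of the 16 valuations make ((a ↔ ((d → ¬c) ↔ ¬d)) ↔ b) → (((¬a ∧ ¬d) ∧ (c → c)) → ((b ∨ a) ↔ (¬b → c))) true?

15

Initial set: {(((a ↔ ((d → ¬c) ↔ ¬d)) ↔ b) → (((¬a ∧ ¬d) ∧ (c → c)) → ((b ∨ a) ↔ (¬b → c))))}.
(((a ↔ ((d → ¬c) ↔ ¬d)) ↔ b) → (((¬a ∧ ¬d) ∧ (c → c)) → ((b ∨ a) ↔ (¬b → c)))): β-rule — branch into ¬((a ↔ ((d → ¬c) ↔ ¬d)) ↔ b)  //  (((¬a ∧ ¬d) ∧ (c → c)) → ((b ∨ a) ↔ (¬b → c))).
  branch 1 (add ¬((a ↔ ((d → ¬c) ↔ ¬d)) ↔ b)):
    ¬((a ↔ ((d → ¬c) ↔ ¬d)) ↔ b): β-rule — branch into (a ↔ ((d → ¬c) ↔ ¬d)), ¬b  //  ¬(a ↔ ((d → ¬c) ↔ ¬d)), b.
      branch 1.1 (add (a ↔ ((d → ¬c) ↔ ¬d)), ¬b):
        (a ↔ ((d → ¬c) ↔ ¬d)): β-rule — branch into a, ((d → ¬c) ↔ ¬d)  //  ¬a, ¬((d → ¬c) ↔ ¬d).
          branch 1.1.1 (add a, ((d → ¬c) ↔ ¬d)):
            ((d → ¬c) ↔ ¬d): β-rule — branch into (d → ¬c), ¬d  //  ¬(d → ¬c), ¬¬d.
              branch 1.1.1.1 (add (d → ¬c), ¬d):
                (d → ¬c): β-rule — branch into ¬d  //  ¬c.
                  branch 1.1.1.1.1 (add ¬d):
                    ○ open, literals {a=1, b=0, d=0}.
                  branch 1.1.1.1.2 (add ¬c):
                    ○ open, literals {a=1, b=0, c=0, d=0}.
              branch 1.1.1.2 (add ¬(d → ¬c), ¬¬d):
                ¬(d → ¬c): α-rule — add d, ¬¬c.
                ○ open, literals {a=1, b=0, c=1, d=1}.
          branch 1.1.2 (add ¬a, ¬((d → ¬c) ↔ ¬d)):
            ¬((d → ¬c) ↔ ¬d): β-rule — branch into (d → ¬c), ¬¬d  //  ¬(d → ¬c), ¬d.
              branch 1.1.2.1 (add (d → ¬c), ¬¬d):
                (d → ¬c): β-rule — branch into ¬d  //  ¬c.
                  branch 1.1.2.1.1 (add ¬d):
                    × closes — contains both d and ¬d.
                  branch 1.1.2.1.2 (add ¬c):
                    ○ open, literals {a=0, b=0, c=0, d=1}.
              branch 1.1.2.2 (add ¬(d → ¬c), ¬d):
                ¬(d → ¬c): α-rule — add d, ¬¬c.
                × closes — contains both d and ¬d.
      branch 1.2 (add ¬(a ↔ ((d → ¬c) ↔ ¬d)), b):
        ¬(a ↔ ((d → ¬c) ↔ ¬d)): β-rule — branch into a, ¬((d → ¬c) ↔ ¬d)  //  ¬a, ((d → ¬c) ↔ ¬d).
          branch 1.2.1 (add a, ¬((d → ¬c) ↔ ¬d)):
            ¬((d → ¬c) ↔ ¬d): β-rule — branch into (d → ¬c), ¬¬d  //  ¬(d → ¬c), ¬d.
              branch 1.2.1.1 (add (d → ¬c), ¬¬d):
                (d → ¬c): β-rule — branch into ¬d  //  ¬c.
                  branch 1.2.1.1.1 (add ¬d):
                    × closes — contains both d and ¬d.
                  branch 1.2.1.1.2 (add ¬c):
                    ○ open, literals {a=1, b=1, c=0, d=1}.
              branch 1.2.1.2 (add ¬(d → ¬c), ¬d):
                ¬(d → ¬c): α-rule — add d, ¬¬c.
                × closes — contains both d and ¬d.
          branch 1.2.2 (add ¬a, ((d → ¬c) ↔ ¬d)):
            ((d → ¬c) ↔ ¬d): β-rule — branch into (d → ¬c), ¬d  //  ¬(d → ¬c), ¬¬d.
              branch 1.2.2.1 (add (d → ¬c), ¬d):
                (d → ¬c): β-rule — branch into ¬d  //  ¬c.
                  branch 1.2.2.1.1 (add ¬d):
                    ○ open, literals {a=0, b=1, d=0}.
                  branch 1.2.2.1.2 (add ¬c):
                    ○ open, literals {a=0, b=1, c=0, d=0}.
              branch 1.2.2.2 (add ¬(d → ¬c), ¬¬d):
                ¬(d → ¬c): α-rule — add d, ¬¬c.
                ○ open, literals {a=0, b=1, c=1, d=1}.
  branch 2 (add (((¬a ∧ ¬d) ∧ (c → c)) → ((b ∨ a) ↔ (¬b → c)))):
    (((¬a ∧ ¬d) ∧ (c → c)) → ((b ∨ a) ↔ (¬b → c))): β-rule — branch into ¬((¬a ∧ ¬d) ∧ (c → c))  //  ((b ∨ a) ↔ (¬b → c)).
      branch 2.1 (add ¬((¬a ∧ ¬d) ∧ (c → c))):
        ¬((¬a ∧ ¬d) ∧ (c → c)): β-rule — branch into ¬(¬a ∧ ¬d)  //  ¬(c → c).
          branch 2.1.1 (add ¬(¬a ∧ ¬d)):
            ¬(¬a ∧ ¬d): β-rule — branch into ¬¬a  //  ¬¬d.
              branch 2.1.1.1 (add ¬¬a):
                ○ open, literals {a=1}.
              branch 2.1.1.2 (add ¬¬d):
                ○ open, literals {d=1}.
          branch 2.1.2 (add ¬(c → c)):
            ¬(c → c): α-rule — add c, ¬c.
            × closes — contains both c and ¬c.
      branch 2.2 (add ((b ∨ a) ↔ (¬b → c))):
        ((b ∨ a) ↔ (¬b → c)): β-rule — branch into (b ∨ a), (¬b → c)  //  ¬(b ∨ a), ¬(¬b → c).
          branch 2.2.1 (add (b ∨ a), (¬b → c)):
            (b ∨ a): β-rule — branch into b  //  a.
              branch 2.2.1.1 (add b):
                (¬b → c): β-rule — branch into ¬¬b  //  c.
                  branch 2.2.1.1.1 (add ¬¬b):
                    ○ open, literals {b=1}.
                  branch 2.2.1.1.2 (add c):
                    ○ open, literals {b=1, c=1}.
              branch 2.2.1.2 (add a):
                (¬b → c): β-rule — branch into ¬¬b  //  c.
                  branch 2.2.1.2.1 (add ¬¬b):
                    ○ open, literals {a=1, b=1}.
                  branch 2.2.1.2.2 (add c):
                    ○ open, literals {a=1, c=1}.
          branch 2.2.2 (add ¬(b ∨ a), ¬(¬b → c)):
            ¬(b ∨ a): α-rule — add ¬b, ¬a.
            ¬(¬b → c): α-rule — add ¬b, ¬c.
            ○ open, literals {a=0, b=0, c=0}.
5 branches closed, 15 open.
Each open branch fixes some atoms; the unmentioned ones are free. Counting distinct full assignments: branch {a=1, b=0, d=0} (c) contributes 2 new; branch {a=1, b=0, c=0, d=0} (none free) contributes 0 new; branch {a=1, b=0, c=1, d=1} (none free) contributes 1 new; branch {a=0, b=0, c=0, d=1} (none free) contributes 1 new; branch {a=1, b=1, c=0, d=1} (none free) contributes 1 new; branch {a=0, b=1, d=0} (c) contributes 2 new; branch {a=0, b=1, c=0, d=0} (none free) contributes 0 new; branch {a=0, b=1, c=1, d=1} (none free) contributes 1 new; branch {a=1} (c, d, b) contributes 4 new; branch {d=1} (a, c, b) contributes 2 new; branch {b=1} (a, c, d) contributes 0 new; branch {b=1, c=1} (a, d) contributes 0 new; branch {a=1, b=1} (c, d) contributes 0 new; branch {a=1, c=1} (d, b) contributes 0 new; branch {a=0, b=0, c=0} (d) contributes 1 new. Total: 15.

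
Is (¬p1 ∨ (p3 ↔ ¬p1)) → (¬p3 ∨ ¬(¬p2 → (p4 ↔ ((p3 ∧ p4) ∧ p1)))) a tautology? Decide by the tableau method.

Assume the negation and expand:
Initial set: {F ((¬p1 ∨ (p3 ↔ ¬p1)) → (¬p3 ∨ ¬(¬p2 → (p4 ↔ ((p3 ∧ p4) ∧ p1)))))}.
F ((¬p1 ∨ (p3 ↔ ¬p1)) → (¬p3 ∨ ¬(¬p2 → (p4 ↔ ((p3 ∧ p4) ∧ p1))))): α-rule — add T (¬p1 ∨ (p3 ↔ ¬p1)), F (¬p3 ∨ ¬(¬p2 → (p4 ↔ ((p3 ∧ p4) ∧ p1)))).
F (¬p3 ∨ ¬(¬p2 → (p4 ↔ ((p3 ∧ p4) ∧ p1)))): α-rule — add F ¬p3, F ¬(¬p2 → (p4 ↔ ((p3 ∧ p4) ∧ p1))).
T (¬p1 ∨ (p3 ↔ ¬p1)): β-rule — branch into T ¬p1  //  T (p3 ↔ ¬p1).
  branch 1 (add T ¬p1):
    F ¬(¬p2 → (p4 ↔ ((p3 ∧ p4) ∧ p1))): β-rule — branch into F ¬p2  //  T (p4 ↔ ((p3 ∧ p4) ∧ p1)).
      branch 1.1 (add F ¬p2):
        ○ open, literals {p1=F, p2=T, p3=T}.
      branch 1.2 (add T (p4 ↔ ((p3 ∧ p4) ∧ p1))):
        T (p4 ↔ ((p3 ∧ p4) ∧ p1)): β-rule — branch into T p4, T ((p3 ∧ p4) ∧ p1)  //  F p4, F ((p3 ∧ p4) ∧ p1).
          branch 1.2.1 (add T p4, T ((p3 ∧ p4) ∧ p1)):
            T ((p3 ∧ p4) ∧ p1): α-rule — add T (p3 ∧ p4), T p1.
            × closes — contains both p1 and ¬p1.
          branch 1.2.2 (add F p4, F ((p3 ∧ p4) ∧ p1)):
            F ((p3 ∧ p4) ∧ p1): β-rule — branch into F (p3 ∧ p4)  //  F p1.
              branch 1.2.2.1 (add F (p3 ∧ p4)):
                F (p3 ∧ p4): β-rule — branch into F p3  //  F p4.
                  branch 1.2.2.1.1 (add F p3):
                    × closes — contains both p3 and ¬p3.
                  branch 1.2.2.1.2 (add F p4):
                    ○ open, literals {p1=F, p3=T, p4=F}.
              branch 1.2.2.2 (add F p1):
                ○ open, literals {p1=F, p3=T, p4=F}.
  branch 2 (add T (p3 ↔ ¬p1)):
    F ¬(¬p2 → (p4 ↔ ((p3 ∧ p4) ∧ p1))): β-rule — branch into F ¬p2  //  T (p4 ↔ ((p3 ∧ p4) ∧ p1)).
      branch 2.1 (add F ¬p2):
        T (p3 ↔ ¬p1): β-rule — branch into T p3, T ¬p1  //  F p3, F ¬p1.
          branch 2.1.1 (add T p3, T ¬p1):
            ○ open, literals {p1=F, p2=T, p3=T}.
          branch 2.1.2 (add F p3, F ¬p1):
            × closes — contains both p3 and ¬p3.
      branch 2.2 (add T (p4 ↔ ((p3 ∧ p4) ∧ p1))):
        T (p3 ↔ ¬p1): β-rule — branch into T p3, T ¬p1  //  F p3, F ¬p1.
          branch 2.2.1 (add T p3, T ¬p1):
            T (p4 ↔ ((p3 ∧ p4) ∧ p1)): β-rule — branch into T p4, T ((p3 ∧ p4) ∧ p1)  //  F p4, F ((p3 ∧ p4) ∧ p1).
              branch 2.2.1.1 (add T p4, T ((p3 ∧ p4) ∧ p1)):
                T ((p3 ∧ p4) ∧ p1): α-rule — add T (p3 ∧ p4), T p1.
                × closes — contains both p1 and ¬p1.
              branch 2.2.1.2 (add F p4, F ((p3 ∧ p4) ∧ p1)):
                F ((p3 ∧ p4) ∧ p1): β-rule — branch into F (p3 ∧ p4)  //  F p1.
                  branch 2.2.1.2.1 (add F (p3 ∧ p4)):
                    F (p3 ∧ p4): β-rule — branch into F p3  //  F p4.
                      branch 2.2.1.2.1.1 (add F p3):
                        × closes — contains both p3 and ¬p3.
                      branch 2.2.1.2.1.2 (add F p4):
                        ○ open, literals {p1=F, p3=T, p4=F}.
                  branch 2.2.1.2.2 (add F p1):
                    ○ open, literals {p1=F, p3=T, p4=F}.
          branch 2.2.2 (add F p3, F ¬p1):
            × closes — contains both p3 and ¬p3.
6 branches closed, 6 open.
An open branch gives a countermodel: p1=F, p2=T, p3=T (unmentioned atoms arbitrary); under it the original formula is false.

Not valid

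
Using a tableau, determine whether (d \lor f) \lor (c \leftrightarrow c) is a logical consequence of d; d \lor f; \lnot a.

Yes

Initial set: {d; (d \lor f); \lnot a; \lnot ((d \lor f) \lor (c \leftrightarrow c))}.
\lnot ((d \lor f) \lor (c \leftrightarrow c)): α-rule — add \lnot (d \lor f), \lnot (c \leftrightarrow c).
\lnot (d \lor f): α-rule — add \lnot d, \lnot f.
× closes — contains both d and \lnot d.
All 1 branch closes.
Every branch closed, so the premises entail the conclusion.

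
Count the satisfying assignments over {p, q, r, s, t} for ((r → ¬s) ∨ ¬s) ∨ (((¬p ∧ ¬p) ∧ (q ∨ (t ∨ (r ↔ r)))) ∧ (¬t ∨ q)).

Initial set: {(((r → ¬s) ∨ ¬s) ∨ (((¬p ∧ ¬p) ∧ (q ∨ (t ∨ (r ↔ r)))) ∧ (¬t ∨ q)))}.
(((r → ¬s) ∨ ¬s) ∨ (((¬p ∧ ¬p) ∧ (q ∨ (t ∨ (r ↔ r)))) ∧ (¬t ∨ q))): β-rule — branch into ((r → ¬s) ∨ ¬s)  //  (((¬p ∧ ¬p) ∧ (q ∨ (t ∨ (r ↔ r)))) ∧ (¬t ∨ q)).
  branch 1 (add ((r → ¬s) ∨ ¬s)):
    ((r → ¬s) ∨ ¬s): β-rule — branch into (r → ¬s)  //  ¬s.
      branch 1.1 (add (r → ¬s)):
        (r → ¬s): β-rule — branch into ¬r  //  ¬s.
          branch 1.1.1 (add ¬r):
            ○ open, literals {r=false}.
          branch 1.1.2 (add ¬s):
            ○ open, literals {s=false}.
      branch 1.2 (add ¬s):
        ○ open, literals {s=false}.
  branch 2 (add (((¬p ∧ ¬p) ∧ (q ∨ (t ∨ (r ↔ r)))) ∧ (¬t ∨ q))):
    (((¬p ∧ ¬p) ∧ (q ∨ (t ∨ (r ↔ r)))) ∧ (¬t ∨ q)): α-rule — add ((¬p ∧ ¬p) ∧ (q ∨ (t ∨ (r ↔ r)))), (¬t ∨ q).
    ((¬p ∧ ¬p) ∧ (q ∨ (t ∨ (r ↔ r)))): α-rule — add (¬p ∧ ¬p), (q ∨ (t ∨ (r ↔ r))).
    (¬p ∧ ¬p): α-rule — add ¬p, ¬p.
    (¬t ∨ q): β-rule — branch into ¬t  //  q.
      branch 2.1 (add ¬t):
        (q ∨ (t ∨ (r ↔ r))): β-rule — branch into q  //  (t ∨ (r ↔ r)).
          branch 2.1.1 (add q):
            ○ open, literals {p=false, q=true, t=false}.
          branch 2.1.2 (add (t ∨ (r ↔ r))):
            (t ∨ (r ↔ r)): β-rule — branch into t  //  (r ↔ r).
              branch 2.1.2.1 (add t):
                × closes — contains both t and ¬t.
              branch 2.1.2.2 (add (r ↔ r)):
                (r ↔ r): β-rule — branch into r, r  //  ¬r, ¬r.
                  branch 2.1.2.2.1 (add r, r):
                    ○ open, literals {p=false, r=true, t=false}.
                  branch 2.1.2.2.2 (add ¬r, ¬r):
                    ○ open, literals {p=false, r=false, t=false}.
      branch 2.2 (add q):
        (q ∨ (t ∨ (r ↔ r))): β-rule — branch into q  //  (t ∨ (r ↔ r)).
          branch 2.2.1 (add q):
            ○ open, literals {p=false, q=true}.
          branch 2.2.2 (add (t ∨ (r ↔ r))):
            (t ∨ (r ↔ r)): β-rule — branch into t  //  (r ↔ r).
              branch 2.2.2.1 (add t):
                ○ open, literals {p=false, q=true, t=true}.
              branch 2.2.2.2 (add (r ↔ r)):
                (r ↔ r): β-rule — branch into r, r  //  ¬r, ¬r.
                  branch 2.2.2.2.1 (add r, r):
                    ○ open, literals {p=false, q=true, r=true}.
                  branch 2.2.2.2.2 (add ¬r, ¬r):
                    ○ open, literals {p=false, q=true, r=false}.
1 branch closed, 10 open.
Each open branch fixes some atoms; the unmentioned ones are free. Counting distinct full assignments: branch {r=false} (p, q, s, t) contributes 16 new; branch {s=false} (p, q, r, t) contributes 8 new; branch {s=false} (p, q, r, t) contributes 0 new; branch {p=false, q=true, t=false} (r, s) contributes 1 new; branch {p=false, r=true, t=false} (q, s) contributes 1 new; branch {p=false, r=false, t=false} (q, s) contributes 0 new; branch {p=false, q=true} (r, s, t) contributes 1 new; branch {p=false, q=true, t=true} (r, s) contributes 0 new; branch {p=false, q=true, r=true} (s, t) contributes 0 new; branch {p=false, q=true, r=false} (s, t) contributes 0 new. Total: 27.

27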